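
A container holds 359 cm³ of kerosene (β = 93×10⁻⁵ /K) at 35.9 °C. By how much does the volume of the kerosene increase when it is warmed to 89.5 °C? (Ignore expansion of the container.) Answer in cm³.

ΔV = 17.9 cm³

|ΔT| = |89.5 − 35.9| = 53.6 K
ΔV = βV₀ΔT = (93×10⁻⁵)(359)(53.6) = 17.9 cm³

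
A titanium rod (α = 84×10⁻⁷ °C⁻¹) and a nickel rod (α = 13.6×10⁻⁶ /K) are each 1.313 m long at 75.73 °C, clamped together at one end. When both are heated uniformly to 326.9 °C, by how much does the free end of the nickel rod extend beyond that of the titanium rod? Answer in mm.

ΔT = 251.17 K
titanium: ΔL = 84×10⁻⁷ × 1.313 m × 251.17 = 2.7702×10⁻³ m = 2.7702 mm
nickel: ΔL = 13.6×10⁻⁶ × 1.313 m × 251.17 = 4.4851×10⁻³ m = 4.4851 mm
difference = 4.4851 − 2.7702 = 1.7149 mm

1.71 mm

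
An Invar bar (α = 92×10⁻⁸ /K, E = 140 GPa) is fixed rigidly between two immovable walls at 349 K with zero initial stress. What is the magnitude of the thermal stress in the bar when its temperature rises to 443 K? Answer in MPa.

σ = 12.1 MPa

Fully constrained: the free strain ε = αΔT is blocked, so σ = Eε = EαΔT.
|ΔT| = 94 K
σ = 140×10⁹ × 92×10⁻⁸ × 94 = 1.21×10⁷ Pa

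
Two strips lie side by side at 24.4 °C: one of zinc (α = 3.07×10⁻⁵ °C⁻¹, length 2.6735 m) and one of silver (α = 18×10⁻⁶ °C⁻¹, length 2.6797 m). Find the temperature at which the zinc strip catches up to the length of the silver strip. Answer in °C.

Equal length when α₁L₁ΔT − α₂L₂ΔT = L₂ − L₁ = 6.20×10⁻³ m
α₁L₁ = 8.207645×10⁻⁵, α₂L₂ = 4.82346×10⁻⁵ → Δ(αL) = 3.384185×10⁻⁵ m/K
ΔT = 6.20×10⁻³ / 3.384185×10⁻⁵ = 183.205 K, so T = 24.4 + 183.205 = 207.605 °C

T = 207.6 °C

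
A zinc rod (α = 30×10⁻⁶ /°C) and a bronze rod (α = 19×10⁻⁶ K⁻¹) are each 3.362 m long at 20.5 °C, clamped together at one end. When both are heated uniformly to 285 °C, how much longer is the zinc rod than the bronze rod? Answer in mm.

ΔT = 264.5 K
zinc: ΔL = 30×10⁻⁶ × 3.362 m × 264.5 = 2.6677×10⁻² m = 26.677 mm
bronze: ΔL = 19×10⁻⁶ × 3.362 m × 264.5 = 1.6896×10⁻² m = 16.896 mm
difference = 26.677 − 16.896 = 9.781 mm

9.78 mm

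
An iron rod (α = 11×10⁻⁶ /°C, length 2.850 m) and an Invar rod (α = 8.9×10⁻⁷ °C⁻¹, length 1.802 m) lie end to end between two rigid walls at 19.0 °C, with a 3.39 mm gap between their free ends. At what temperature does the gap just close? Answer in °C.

Gap closes when ΔL₁ + ΔL₂ = 3.39 mm = 3.39×10⁻³ m
(α₁L₁ + α₂L₂)ΔT = g
α₁L₁ + α₂L₂ = 11×10⁻⁶×2.850 + 8.9×10⁻⁷×1.802 = 3.295378×10⁻⁵ m/K
ΔT = 3.39×10⁻³ / 3.295378×10⁻⁵ = 102.87 K
T = 19.0 + 102.87 = 121.87 °C

T = 122 °C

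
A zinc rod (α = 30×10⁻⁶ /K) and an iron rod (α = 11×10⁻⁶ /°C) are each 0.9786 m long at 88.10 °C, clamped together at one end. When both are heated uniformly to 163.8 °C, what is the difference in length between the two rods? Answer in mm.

1.41 mm

ΔT = 75.70 K
zinc: ΔL = 30×10⁻⁶ × 0.9786 m × 75.70 = 2.2224×10⁻³ m = 2.2224 mm
iron: ΔL = 11×10⁻⁶ × 0.9786 m × 75.70 = 8.1488×10⁻⁴ m = 0.81488 mm
difference = 2.2224 − 0.81488 = 1.40752 mm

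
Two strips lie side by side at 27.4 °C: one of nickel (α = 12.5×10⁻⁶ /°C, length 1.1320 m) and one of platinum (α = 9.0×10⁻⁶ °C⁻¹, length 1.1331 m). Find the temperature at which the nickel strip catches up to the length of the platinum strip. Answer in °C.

L₁(1 + α₁ΔT) = L₂(1 + α₂ΔT) ⇒ ΔT = (L₂ − L₁)/(α₁L₁ − α₂L₂)
L₂ − L₁ = 1.1331 − 1.1320 = 1.10×10⁻³ m
α₁L₁ − α₂L₂ = 12.5×10⁻⁶×1.1320 − 9.0×10⁻⁶×1.1331 = 3.9521×10⁻⁶ m/K
ΔT = 1.10×10⁻³ / 3.9521×10⁻⁶ = 278.333 K
T = 27.4 + 278.333 = 305.733 °C

T = 305.7 °C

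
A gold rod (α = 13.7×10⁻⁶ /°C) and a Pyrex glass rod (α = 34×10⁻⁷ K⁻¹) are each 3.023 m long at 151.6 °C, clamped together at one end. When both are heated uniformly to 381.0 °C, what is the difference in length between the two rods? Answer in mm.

ΔT = 229.4 K
gold: ΔL = 13.7×10⁻⁶ × 3.023 m × 229.4 = 9.5006×10⁻³ m = 9.5006 mm
Pyrex glass: ΔL = 34×10⁻⁷ × 3.023 m × 229.4 = 2.3578×10⁻³ m = 2.3578 mm
difference = 9.5006 − 2.3578 = 7.1428 mm

7.14 mm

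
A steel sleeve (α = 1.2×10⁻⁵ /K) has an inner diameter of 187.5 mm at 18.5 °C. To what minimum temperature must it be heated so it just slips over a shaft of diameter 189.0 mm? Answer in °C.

Required Δd = 189.0 − 187.5 = 1.5 mm
Δd = αd₀ΔT ⇒ ΔT = Δd/(αd₀) = 1.5 / (1.2×10⁻⁵ × 187.5) = 666.67 K
T_min = 18.5 + 666.67 = 685.17 °C

T = 685 °C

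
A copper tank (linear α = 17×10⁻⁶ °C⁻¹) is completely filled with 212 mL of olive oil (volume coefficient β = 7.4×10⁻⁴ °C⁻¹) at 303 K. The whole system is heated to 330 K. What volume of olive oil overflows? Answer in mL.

3.94 mL

The tank also expands: β_container ≈ 3α = 5.1×10⁻⁵ /K
Net overflow = V₀(β_liq − 3α_cont)ΔT
β − 3α = 7.40×10⁻⁴ − 5.1×10⁻⁵ = 6.89×10⁻⁴ /K; ΔT = 27 K
ΔV = 212 × 6.89×10⁻⁴ × 27 = 3.94 mL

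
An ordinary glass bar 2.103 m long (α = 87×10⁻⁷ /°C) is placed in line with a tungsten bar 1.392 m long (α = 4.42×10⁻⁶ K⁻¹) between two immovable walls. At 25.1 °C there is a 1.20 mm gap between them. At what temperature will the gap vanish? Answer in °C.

α₁L₁ = 1.82961×10⁻⁵ m/K, α₂L₂ = 6.15264×10⁻⁶ m/K → total 2.444874×10⁻⁵ m/K
ΔT = g/(α₁L₁+α₂L₂) = 1.20×10⁻³ / 2.444874×10⁻⁵ = 49.082 K
T = 25.1 + 49.082 = 74.182 °C

T = 74.2 °C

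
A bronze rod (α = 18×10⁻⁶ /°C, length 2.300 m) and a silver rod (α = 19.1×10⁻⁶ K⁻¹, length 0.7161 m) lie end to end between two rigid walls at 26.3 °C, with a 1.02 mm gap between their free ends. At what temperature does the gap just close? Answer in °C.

T = 44.8 °C

Gap closes when ΔL₁ + ΔL₂ = 1.02 mm = 1.02×10⁻³ m
(α₁L₁ + α₂L₂)ΔT = g
α₁L₁ + α₂L₂ = 18×10⁻⁶×2.300 + 19.1×10⁻⁶×0.7161 = 5.507751×10⁻⁵ m/K
ΔT = 1.02×10⁻³ / 5.507751×10⁻⁵ = 18.519 K
T = 26.3 + 18.519 = 44.819 °C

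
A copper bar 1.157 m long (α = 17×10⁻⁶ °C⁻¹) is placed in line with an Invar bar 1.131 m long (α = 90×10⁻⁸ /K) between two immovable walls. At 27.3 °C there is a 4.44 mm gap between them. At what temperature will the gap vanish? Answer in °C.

T = 242 °C

α₁L₁ = 1.9669×10⁻⁵ m/K, α₂L₂ = 1.0179×10⁻⁶ m/K → total 2.06869×10⁻⁵ m/K
ΔT = g/(α₁L₁+α₂L₂) = 4.44×10⁻³ / 2.06869×10⁻⁵ = 214.63 K
T = 27.3 + 214.63 = 241.93 °C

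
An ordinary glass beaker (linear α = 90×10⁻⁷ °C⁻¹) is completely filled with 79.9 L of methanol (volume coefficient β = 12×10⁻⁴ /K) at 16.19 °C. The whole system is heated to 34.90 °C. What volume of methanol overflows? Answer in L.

1.75 L

The beaker also expands: β_container ≈ 3α = 2.7×10⁻⁵ /K
Net overflow = V₀(β_liq − 3α_cont)ΔT
β − 3α = 1.20×10⁻³ − 2.7×10⁻⁵ = 1.173×10⁻³ /K; ΔT = 18.71 K
ΔV = 79.9 × 1.173×10⁻³ × 18.71 = 1.75 L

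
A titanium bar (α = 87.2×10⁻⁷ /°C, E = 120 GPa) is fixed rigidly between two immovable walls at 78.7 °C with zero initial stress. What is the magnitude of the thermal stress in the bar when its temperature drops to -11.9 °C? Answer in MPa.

Fully constrained: the free strain ε = αΔT is blocked, so σ = Eε = EαΔT.
|ΔT| = 90.6 K
σ = 120×10⁹ × 87.2×10⁻⁷ × 90.6 = 9.48×10⁷ Pa

σ = 94.8 MPa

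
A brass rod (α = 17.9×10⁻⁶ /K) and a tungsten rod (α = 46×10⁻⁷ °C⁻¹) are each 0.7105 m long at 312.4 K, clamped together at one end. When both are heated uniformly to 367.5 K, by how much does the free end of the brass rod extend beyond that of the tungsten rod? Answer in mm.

ΔT = 55.1 K
brass: ΔL = 17.9×10⁻⁶ × 0.7105 m × 55.1 = 7.0076×10⁻⁴ m = 0.70076 mm
tungsten: ΔL = 46×10⁻⁷ × 0.7105 m × 55.1 = 1.8008×10⁻⁴ m = 0.18008 mm
difference = 0.70076 − 0.18008 = 0.52068 mm

0.521 mm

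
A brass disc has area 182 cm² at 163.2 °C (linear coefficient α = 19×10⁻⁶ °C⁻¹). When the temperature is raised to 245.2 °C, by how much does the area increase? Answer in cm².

Area coefficient ≈ 2α; |ΔT| = 82.0 K
ΔA = 2αA₀ΔT = 2(19×10⁻⁶)(182)(82.0) = 0.567 cm²

ΔA = 0.567 cm²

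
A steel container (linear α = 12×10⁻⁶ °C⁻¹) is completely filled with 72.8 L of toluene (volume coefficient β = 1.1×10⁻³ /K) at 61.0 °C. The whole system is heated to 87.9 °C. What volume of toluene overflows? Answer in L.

The container also expands: β_container ≈ 3α = 3.6×10⁻⁵ /K
Net overflow = V₀(β_liq − 3α_cont)ΔT
β − 3α = 1.10×10⁻³ − 3.6×10⁻⁵ = 1.064×10⁻³ /K; ΔT = 26.9 K
ΔV = 72.8 × 1.064×10⁻³ × 26.9 = 2.08 L

2.08 L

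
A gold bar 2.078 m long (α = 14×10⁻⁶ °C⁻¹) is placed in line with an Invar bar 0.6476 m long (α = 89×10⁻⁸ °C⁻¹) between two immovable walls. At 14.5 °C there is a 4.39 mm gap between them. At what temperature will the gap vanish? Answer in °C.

Gap closes when ΔL₁ + ΔL₂ = 4.39 mm = 4.39×10⁻³ m
(α₁L₁ + α₂L₂)ΔT = g
α₁L₁ + α₂L₂ = 14×10⁻⁶×2.078 + 89×10⁻⁸×0.6476 = 2.9668364×10⁻⁵ m/K
ΔT = 4.39×10⁻³ / 2.9668364×10⁻⁵ = 147.97 K
T = 14.5 + 147.97 = 162.47 °C

T = 162 °C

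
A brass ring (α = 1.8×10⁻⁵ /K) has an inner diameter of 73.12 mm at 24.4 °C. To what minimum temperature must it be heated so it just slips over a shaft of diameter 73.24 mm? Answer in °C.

T = 116 °C

Required Δd = 73.24 − 73.12 = 0.12 mm
Δd = αd₀ΔT ⇒ ΔT = Δd/(αd₀) = 0.12 / (1.8×10⁻⁵ × 73.12) = 91.17 K
T_min = 24.4 + 91.17 = 115.57 °C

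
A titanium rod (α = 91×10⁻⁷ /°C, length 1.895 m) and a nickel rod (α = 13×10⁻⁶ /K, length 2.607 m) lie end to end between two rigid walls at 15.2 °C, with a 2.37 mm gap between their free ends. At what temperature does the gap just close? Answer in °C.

T = 61.5 °C

Gap closes when ΔL₁ + ΔL₂ = 2.37 mm = 2.37×10⁻³ m
(α₁L₁ + α₂L₂)ΔT = g
α₁L₁ + α₂L₂ = 91×10⁻⁷×1.895 + 13×10⁻⁶×2.607 = 5.11355×10⁻⁵ m/K
ΔT = 2.37×10⁻³ / 5.11355×10⁻⁵ = 46.347 K
T = 15.2 + 46.347 = 61.547 °C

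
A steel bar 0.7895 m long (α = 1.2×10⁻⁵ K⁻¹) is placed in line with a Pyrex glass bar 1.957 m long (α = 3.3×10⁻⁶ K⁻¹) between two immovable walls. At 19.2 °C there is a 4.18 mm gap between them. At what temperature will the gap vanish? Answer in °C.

α₁L₁ = 9.474×10⁻⁶ m/K, α₂L₂ = 6.4581×10⁻⁶ m/K → total 1.59321×10⁻⁵ m/K
ΔT = g/(α₁L₁+α₂L₂) = 4.18×10⁻³ / 1.59321×10⁻⁵ = 262.36 K
T = 19.2 + 262.36 = 281.56 °C

T = 282 °C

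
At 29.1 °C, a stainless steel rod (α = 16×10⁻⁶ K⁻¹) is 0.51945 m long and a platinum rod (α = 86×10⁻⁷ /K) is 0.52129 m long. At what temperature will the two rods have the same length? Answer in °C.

T = 509.8 °C

Equal length when α₁L₁ΔT − α₂L₂ΔT = L₂ − L₁ = 1.84×10⁻³ m
α₁L₁ = 8.3112×10⁻⁶, α₂L₂ = 4.483094×10⁻⁶ → Δ(αL) = 3.828106×10⁻⁶ m/K
ΔT = 1.84×10⁻³ / 3.828106×10⁻⁶ = 480.655 K, so T = 29.1 + 480.655 = 509.755 °C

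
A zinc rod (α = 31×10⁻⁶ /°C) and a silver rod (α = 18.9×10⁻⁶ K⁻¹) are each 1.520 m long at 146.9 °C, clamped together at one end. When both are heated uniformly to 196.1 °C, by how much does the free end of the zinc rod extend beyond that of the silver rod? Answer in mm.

ΔT = 49.2 K
zinc: ΔL = 31×10⁻⁶ × 1.520 m × 49.2 = 2.3183×10⁻³ m = 2.3183 mm
silver: ΔL = 18.9×10⁻⁶ × 1.520 m × 49.2 = 1.4134×10⁻³ m = 1.4134 mm
difference = 2.3183 − 1.4134 = 0.9049 mm

0.905 mm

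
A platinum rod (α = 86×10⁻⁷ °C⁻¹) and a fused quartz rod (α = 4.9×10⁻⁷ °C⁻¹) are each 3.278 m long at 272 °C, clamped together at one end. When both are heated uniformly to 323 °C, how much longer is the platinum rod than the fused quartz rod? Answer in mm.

ΔT = 51 K
platinum: ΔL = 86×10⁻⁷ × 3.278 m × 51 = 1.4377×10⁻³ m = 1.4377 mm
fused quartz: ΔL = 4.9×10⁻⁷ × 3.278 m × 51 = 8.1917×10⁻⁵ m = 0.081917 mm
difference = 1.4377 − 0.081917 = 1.355783 mm

1.36 mm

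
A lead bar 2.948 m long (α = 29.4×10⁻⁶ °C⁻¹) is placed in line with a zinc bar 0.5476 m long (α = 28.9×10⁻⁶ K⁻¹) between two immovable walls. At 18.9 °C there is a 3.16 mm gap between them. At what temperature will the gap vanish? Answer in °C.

Gap closes when ΔL₁ + ΔL₂ = 3.16 mm = 3.16×10⁻³ m
(α₁L₁ + α₂L₂)ΔT = g
α₁L₁ + α₂L₂ = 29.4×10⁻⁶×2.948 + 28.9×10⁻⁶×0.5476 = 1.0249684×10⁻⁴ m/K
ΔT = 3.16×10⁻³ / 1.0249684×10⁻⁴ = 30.830 K
T = 18.9 + 30.830 = 49.730 °C

T = 49.7 °C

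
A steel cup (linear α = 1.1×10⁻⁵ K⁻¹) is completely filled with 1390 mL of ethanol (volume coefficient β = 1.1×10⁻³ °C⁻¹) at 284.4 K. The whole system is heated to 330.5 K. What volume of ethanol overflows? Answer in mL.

The cup also expands: β_container ≈ 3α = 3.3×10⁻⁵ /K
Net overflow = V₀(β_liq − 3α_cont)ΔT
β − 3α = 1.10×10⁻³ − 3.3×10⁻⁵ = 1.067×10⁻³ /K; ΔT = 46.1 K
ΔV = 1390 × 1.067×10⁻³ × 46.1 = 68.4 mL

68.4 mL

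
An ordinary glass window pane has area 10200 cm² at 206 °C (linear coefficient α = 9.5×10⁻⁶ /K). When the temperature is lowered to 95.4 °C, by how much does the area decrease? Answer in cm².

Area coefficient ≈ 2α; |ΔT| = 110.6 K
ΔA = 2αA₀ΔT = 2(9.5×10⁻⁶)(10200)(110.6) = 21.4 cm²

ΔA = 21.4 cm²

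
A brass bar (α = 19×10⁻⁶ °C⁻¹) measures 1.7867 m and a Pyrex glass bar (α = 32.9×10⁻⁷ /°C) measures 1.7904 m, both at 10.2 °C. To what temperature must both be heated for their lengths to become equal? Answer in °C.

L₁(1 + α₁ΔT) = L₂(1 + α₂ΔT) ⇒ ΔT = (L₂ − L₁)/(α₁L₁ − α₂L₂)
L₂ − L₁ = 1.7904 − 1.7867 = 3.70×10⁻³ m
α₁L₁ − α₂L₂ = 19×10⁻⁶×1.7867 − 32.9×10⁻⁷×1.7904 = 2.8056884×10⁻⁵ m/K
ΔT = 3.70×10⁻³ / 2.8056884×10⁻⁵ = 131.875 K
T = 10.2 + 131.875 = 142.075 °C

T = 142.1 °C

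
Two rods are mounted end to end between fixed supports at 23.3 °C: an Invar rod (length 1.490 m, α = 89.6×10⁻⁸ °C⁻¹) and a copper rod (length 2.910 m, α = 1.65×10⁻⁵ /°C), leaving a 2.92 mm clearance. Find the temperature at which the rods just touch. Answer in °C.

Gap closes when ΔL₁ + ΔL₂ = 2.92 mm = 2.92×10⁻³ m
(α₁L₁ + α₂L₂)ΔT = g
α₁L₁ + α₂L₂ = 89.6×10⁻⁸×1.490 + 1.65×10⁻⁵×2.910 = 4.935004×10⁻⁵ m/K
ΔT = 2.92×10⁻³ / 4.935004×10⁻⁵ = 59.169 K
T = 23.3 + 59.169 = 82.469 °C

T = 82.5 °C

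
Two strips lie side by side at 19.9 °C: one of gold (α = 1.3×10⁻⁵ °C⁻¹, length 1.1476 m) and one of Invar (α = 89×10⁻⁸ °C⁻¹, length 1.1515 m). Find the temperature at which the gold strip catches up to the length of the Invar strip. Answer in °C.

Equal length when α₁L₁ΔT − α₂L₂ΔT = L₂ − L₁ = 3.90×10⁻³ m
α₁L₁ = 1.49188×10⁻⁵, α₂L₂ = 1.024835×10⁻⁶ → Δ(αL) = 1.3893965×10⁻⁵ m/K
ΔT = 3.90×10⁻³ / 1.3893965×10⁻⁵ = 280.697 K, so T = 19.9 + 280.697 = 300.597 °C

T = 300.6 °C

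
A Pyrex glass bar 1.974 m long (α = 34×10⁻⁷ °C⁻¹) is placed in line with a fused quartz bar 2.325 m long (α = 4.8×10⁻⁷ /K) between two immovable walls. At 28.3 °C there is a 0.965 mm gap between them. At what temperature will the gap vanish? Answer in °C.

Gap closes when ΔL₁ + ΔL₂ = 0.965 mm = 9.65×10⁻⁴ m
(α₁L₁ + α₂L₂)ΔT = g
α₁L₁ + α₂L₂ = 34×10⁻⁷×1.974 + 4.8×10⁻⁷×2.325 = 7.8276×10⁻⁶ m/K
ΔT = 9.65×10⁻⁴ / 7.8276×10⁻⁶ = 123.28 K
T = 28.3 + 123.28 = 151.58 °C

T = 152 °C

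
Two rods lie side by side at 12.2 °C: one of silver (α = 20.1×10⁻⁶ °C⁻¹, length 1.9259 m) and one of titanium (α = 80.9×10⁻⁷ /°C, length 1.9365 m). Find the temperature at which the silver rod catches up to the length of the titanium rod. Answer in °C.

T = 472.2 °C

Equal length when α₁L₁ΔT − α₂L₂ΔT = L₂ − L₁ = 1.06×10⁻² m
α₁L₁ = 3.871059×10⁻⁵, α₂L₂ = 1.5666285×10⁻⁵ → Δ(αL) = 2.3044305×10⁻⁵ m/K
ΔT = 1.06×10⁻² / 2.3044305×10⁻⁵ = 459.983 K, so T = 12.2 + 459.983 = 472.183 °C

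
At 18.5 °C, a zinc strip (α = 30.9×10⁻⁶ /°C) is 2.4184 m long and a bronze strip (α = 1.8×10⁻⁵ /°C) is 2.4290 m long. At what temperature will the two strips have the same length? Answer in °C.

L₁(1 + α₁ΔT) = L₂(1 + α₂ΔT) ⇒ ΔT = (L₂ − L₁)/(α₁L₁ − α₂L₂)
L₂ − L₁ = 2.4290 − 2.4184 = 1.06×10⁻² m
α₁L₁ − α₂L₂ = 30.9×10⁻⁶×2.4184 − 1.8×10⁻⁵×2.4290 = 3.100656×10⁻⁵ m/K
ΔT = 1.06×10⁻² / 3.100656×10⁻⁵ = 341.863 K
T = 18.5 + 341.863 = 360.363 °C

T = 360.4 °C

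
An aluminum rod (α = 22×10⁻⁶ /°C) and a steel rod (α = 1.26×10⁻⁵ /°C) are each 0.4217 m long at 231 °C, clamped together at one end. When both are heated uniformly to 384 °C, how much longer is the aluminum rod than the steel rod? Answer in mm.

0.606 mm

ΔT = 153 K
aluminum: ΔL = 22×10⁻⁶ × 0.4217 m × 153 = 1.4194×10⁻³ m = 1.4194 mm
steel: ΔL = 1.26×10⁻⁵ × 0.4217 m × 153 = 8.1295×10⁻⁴ m = 0.81295 mm
difference = 1.4194 − 0.81295 = 0.60645 mm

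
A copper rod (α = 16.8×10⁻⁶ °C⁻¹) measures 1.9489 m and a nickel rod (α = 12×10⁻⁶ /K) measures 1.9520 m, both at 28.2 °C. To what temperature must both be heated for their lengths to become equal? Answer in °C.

Equal length when α₁L₁ΔT − α₂L₂ΔT = L₂ − L₁ = 3.10×10⁻³ m
α₁L₁ = 3.274152×10⁻⁵, α₂L₂ = 2.3424×10⁻⁵ → Δ(αL) = 9.31752×10⁻⁶ m/K
ΔT = 3.10×10⁻³ / 9.31752×10⁻⁶ = 332.707 K, so T = 28.2 + 332.707 = 360.907 °C

T = 360.9 °C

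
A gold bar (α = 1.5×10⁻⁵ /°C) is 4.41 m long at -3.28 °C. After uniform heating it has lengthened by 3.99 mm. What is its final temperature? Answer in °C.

ΔL = αL₀ΔT ⇒ ΔT = ΔL / (αL₀)
ΔT = 3.99×10⁻³ m / (1.5×10⁻⁵ × 4.41 m) = 60.317 K
T = -3.28 + 60.317 = 57.037 °C

T = 57.0 °C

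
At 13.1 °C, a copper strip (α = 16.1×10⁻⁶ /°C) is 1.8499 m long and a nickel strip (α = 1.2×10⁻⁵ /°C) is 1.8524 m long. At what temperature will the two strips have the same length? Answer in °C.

T = 344.0 °C

Equal length when α₁L₁ΔT − α₂L₂ΔT = L₂ − L₁ = 2.50×10⁻³ m
α₁L₁ = 2.978339×10⁻⁵, α₂L₂ = 2.22288×10⁻⁵ → Δ(αL) = 7.55459×10⁻⁶ m/K
ΔT = 2.50×10⁻³ / 7.55459×10⁻⁶ = 330.925 K, so T = 13.1 + 330.925 = 344.025 °C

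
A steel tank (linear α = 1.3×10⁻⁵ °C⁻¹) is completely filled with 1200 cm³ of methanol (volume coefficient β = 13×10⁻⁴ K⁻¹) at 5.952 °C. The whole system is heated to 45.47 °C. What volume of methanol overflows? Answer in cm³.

59.8 cm³

The tank also expands: β_container ≈ 3α = 3.9×10⁻⁵ /K
Net overflow = V₀(β_liq − 3α_cont)ΔT
β − 3α = 1.30×10⁻³ − 3.9×10⁻⁵ = 1.261×10⁻³ /K; ΔT = 39.518 K
ΔV = 1200 × 1.261×10⁻³ × 39.518 = 59.8 cm³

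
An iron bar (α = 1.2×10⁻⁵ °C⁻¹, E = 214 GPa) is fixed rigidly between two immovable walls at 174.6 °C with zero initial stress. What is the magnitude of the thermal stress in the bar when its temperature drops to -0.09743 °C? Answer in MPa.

Fully constrained: the free strain ε = αΔT is blocked, so σ = Eε = EαΔT.
|ΔT| = 174.69743 K
σ = 214×10⁹ × 1.2×10⁻⁵ × 174.69743 = 4.49×10⁸ Pa

σ = 449 MPa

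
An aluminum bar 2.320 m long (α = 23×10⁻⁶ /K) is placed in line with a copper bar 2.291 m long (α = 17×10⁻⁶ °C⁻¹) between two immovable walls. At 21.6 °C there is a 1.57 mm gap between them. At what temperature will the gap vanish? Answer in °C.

Gap closes when ΔL₁ + ΔL₂ = 1.57 mm = 1.57×10⁻³ m
(α₁L₁ + α₂L₂)ΔT = g
α₁L₁ + α₂L₂ = 23×10⁻⁶×2.320 + 17×10⁻⁶×2.291 = 9.2307×10⁻⁵ m/K
ΔT = 1.57×10⁻³ / 9.2307×10⁻⁵ = 17.008 K
T = 21.6 + 17.008 = 38.608 °C

T = 38.6 °C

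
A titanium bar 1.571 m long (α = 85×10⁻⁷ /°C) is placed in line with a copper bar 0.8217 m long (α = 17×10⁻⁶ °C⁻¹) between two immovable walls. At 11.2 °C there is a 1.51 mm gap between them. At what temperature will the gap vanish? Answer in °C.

Gap closes when ΔL₁ + ΔL₂ = 1.51 mm = 1.51×10⁻³ m
(α₁L₁ + α₂L₂)ΔT = g
α₁L₁ + α₂L₂ = 85×10⁻⁷×1.571 + 17×10⁻⁶×0.8217 = 2.73224×10⁻⁵ m/K
ΔT = 1.51×10⁻³ / 2.73224×10⁻⁵ = 55.266 K
T = 11.2 + 55.266 = 66.466 °C

T = 66.5 °C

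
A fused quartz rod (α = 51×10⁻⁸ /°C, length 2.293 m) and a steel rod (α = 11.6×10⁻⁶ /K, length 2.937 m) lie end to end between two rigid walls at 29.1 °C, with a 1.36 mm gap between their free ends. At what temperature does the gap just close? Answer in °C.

T = 67.7 °C

Gap closes when ΔL₁ + ΔL₂ = 1.36 mm = 1.36×10⁻³ m
(α₁L₁ + α₂L₂)ΔT = g
α₁L₁ + α₂L₂ = 51×10⁻⁸×2.293 + 11.6×10⁻⁶×2.937 = 3.523863×10⁻⁵ m/K
ΔT = 1.36×10⁻³ / 3.523863×10⁻⁵ = 38.594 K
T = 29.1 + 38.594 = 67.694 °C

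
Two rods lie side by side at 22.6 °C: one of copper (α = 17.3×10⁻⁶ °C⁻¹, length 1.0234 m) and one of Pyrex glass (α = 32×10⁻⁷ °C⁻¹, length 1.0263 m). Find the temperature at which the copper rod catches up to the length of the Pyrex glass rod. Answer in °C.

T = 223.7 °C

L₁(1 + α₁ΔT) = L₂(1 + α₂ΔT) ⇒ ΔT = (L₂ − L₁)/(α₁L₁ − α₂L₂)
L₂ − L₁ = 1.0263 − 1.0234 = 2.90×10⁻³ m
α₁L₁ − α₂L₂ = 17.3×10⁻⁶×1.0234 − 32×10⁻⁷×1.0263 = 1.442066×10⁻⁵ m/K
ΔT = 2.90×10⁻³ / 1.442066×10⁻⁵ = 201.100 K
T = 22.6 + 201.100 = 223.700 °C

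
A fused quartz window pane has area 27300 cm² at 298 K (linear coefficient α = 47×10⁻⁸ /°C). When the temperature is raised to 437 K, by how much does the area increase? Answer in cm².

Area coefficient ≈ 2α; |ΔT| = 139 K
ΔA = 2αA₀ΔT = 2(47×10⁻⁸)(27300)(139) = 3.57 cm²

ΔA = 3.57 cm²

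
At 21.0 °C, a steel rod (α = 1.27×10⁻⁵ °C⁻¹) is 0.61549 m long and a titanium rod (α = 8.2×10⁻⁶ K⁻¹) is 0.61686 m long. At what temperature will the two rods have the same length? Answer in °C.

T = 517.7 °C

L₁(1 + α₁ΔT) = L₂(1 + α₂ΔT) ⇒ ΔT = (L₂ − L₁)/(α₁L₁ − α₂L₂)
L₂ − L₁ = 0.61686 − 0.61549 = 1.37×10⁻³ m
α₁L₁ − α₂L₂ = 1.27×10⁻⁵×0.61549 − 8.2×10⁻⁶×0.61686 = 2.758471×10⁻⁶ m/K
ΔT = 1.37×10⁻³ / 2.758471×10⁻⁶ = 496.652 K
T = 21.0 + 496.652 = 517.652 °C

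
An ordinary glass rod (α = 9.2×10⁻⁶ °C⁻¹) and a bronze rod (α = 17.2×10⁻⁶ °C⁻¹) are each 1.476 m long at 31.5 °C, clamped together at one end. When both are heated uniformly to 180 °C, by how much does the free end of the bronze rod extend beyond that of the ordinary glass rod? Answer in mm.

1.75 mm

ΔT = 148.5 K
ordinary glass: ΔL = 9.2×10⁻⁶ × 1.476 m × 148.5 = 2.0165×10⁻³ m = 2.0165 mm
bronze: ΔL = 17.2×10⁻⁶ × 1.476 m × 148.5 = 3.7700×10⁻³ m = 3.7700 mm
difference = 3.7700 − 2.0165 = 1.7535 mm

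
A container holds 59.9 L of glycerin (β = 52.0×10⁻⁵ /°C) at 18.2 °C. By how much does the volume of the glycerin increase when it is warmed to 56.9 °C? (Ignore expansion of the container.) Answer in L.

|ΔT| = |56.9 − 18.2| = 38.7 K
ΔV = βV₀ΔT = (52.0×10⁻⁵)(59.9)(38.7) = 1.21 L

ΔV = 1.21 L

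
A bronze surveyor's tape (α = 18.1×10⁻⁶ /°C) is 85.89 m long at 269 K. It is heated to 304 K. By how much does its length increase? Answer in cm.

ΔL = 5.44 cm

|ΔT| = |304 − 269| = 35 K
ΔL = αL₀ΔT = (18.1×10⁻⁶)(85.89)(35) = 5.44×10⁻² m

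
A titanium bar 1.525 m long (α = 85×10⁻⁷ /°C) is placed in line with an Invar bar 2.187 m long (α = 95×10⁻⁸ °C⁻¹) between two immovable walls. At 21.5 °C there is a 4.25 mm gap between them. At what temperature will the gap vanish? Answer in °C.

T = 304 °C

Gap closes when ΔL₁ + ΔL₂ = 4.25 mm = 4.25×10⁻³ m
(α₁L₁ + α₂L₂)ΔT = g
α₁L₁ + α₂L₂ = 85×10⁻⁷×1.525 + 95×10⁻⁸×2.187 = 1.504015×10⁻⁵ m/K
ΔT = 4.25×10⁻³ / 1.504015×10⁻⁵ = 282.58 K
T = 21.5 + 282.58 = 304.08 °C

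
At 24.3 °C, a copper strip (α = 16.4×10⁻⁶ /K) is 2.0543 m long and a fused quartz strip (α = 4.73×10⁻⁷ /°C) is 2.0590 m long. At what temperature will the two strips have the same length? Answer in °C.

T = 168.0 °C

Equal length when α₁L₁ΔT − α₂L₂ΔT = L₂ − L₁ = 4.70×10⁻³ m
α₁L₁ = 3.369052×10⁻⁵, α₂L₂ = 9.73907×10⁻⁷ → Δ(αL) = 3.2716613×10⁻⁵ m/K
ΔT = 4.70×10⁻³ / 3.2716613×10⁻⁵ = 143.658 K, so T = 24.3 + 143.658 = 167.958 °C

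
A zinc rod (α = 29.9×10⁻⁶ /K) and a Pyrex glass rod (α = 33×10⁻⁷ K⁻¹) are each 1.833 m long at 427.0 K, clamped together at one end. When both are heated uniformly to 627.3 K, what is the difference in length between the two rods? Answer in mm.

9.77 mm

ΔT = 200.3 K
zinc: ΔL = 29.9×10⁻⁶ × 1.833 m × 200.3 = 1.0978×10⁻² m = 10.978 mm
Pyrex glass: ΔL = 33×10⁻⁷ × 1.833 m × 200.3 = 1.2116×10⁻³ m = 1.2116 mm
difference = 10.978 − 1.2116 = 9.7664 mm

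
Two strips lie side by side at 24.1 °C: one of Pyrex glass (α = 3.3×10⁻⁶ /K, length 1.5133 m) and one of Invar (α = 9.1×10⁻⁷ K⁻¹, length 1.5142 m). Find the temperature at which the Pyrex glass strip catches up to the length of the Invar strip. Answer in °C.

L₁(1 + α₁ΔT) = L₂(1 + α₂ΔT) ⇒ ΔT = (L₂ − L₁)/(α₁L₁ − α₂L₂)
L₂ − L₁ = 1.5142 − 1.5133 = 9.00×10⁻⁴ m
α₁L₁ − α₂L₂ = 3.3×10⁻⁶×1.5133 − 9.1×10⁻⁷×1.5142 = 3.615968×10⁻⁶ m/K
ΔT = 9.00×10⁻⁴ / 3.615968×10⁻⁶ = 248.896 K
T = 24.1 + 248.896 = 272.996 °C

T = 273.0 °C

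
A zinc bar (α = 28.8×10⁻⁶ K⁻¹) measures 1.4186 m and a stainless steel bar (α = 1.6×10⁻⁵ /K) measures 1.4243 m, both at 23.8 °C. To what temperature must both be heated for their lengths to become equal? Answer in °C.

L₁(1 + α₁ΔT) = L₂(1 + α₂ΔT) ⇒ ΔT = (L₂ − L₁)/(α₁L₁ − α₂L₂)
L₂ − L₁ = 1.4243 − 1.4186 = 5.70×10⁻³ m
α₁L₁ − α₂L₂ = 28.8×10⁻⁶×1.4186 − 1.6×10⁻⁵×1.4243 = 1.806688×10⁻⁵ m/K
ΔT = 5.70×10⁻³ / 1.806688×10⁻⁵ = 315.494 K
T = 23.8 + 315.494 = 339.294 °C

T = 339.3 °C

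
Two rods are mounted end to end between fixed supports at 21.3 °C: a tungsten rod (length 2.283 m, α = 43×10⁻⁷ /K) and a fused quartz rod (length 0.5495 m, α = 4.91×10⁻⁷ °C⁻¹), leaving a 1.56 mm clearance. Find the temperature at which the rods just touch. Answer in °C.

T = 176 °C

α₁L₁ = 9.8169×10⁻⁶ m/K, α₂L₂ = 2.698045×10⁻⁷ m/K → total 1.00867045×10⁻⁵ m/K
ΔT = g/(α₁L₁+α₂L₂) = 1.56×10⁻³ / 1.00867045×10⁻⁵ = 154.66 K
T = 21.3 + 154.66 = 175.96 °C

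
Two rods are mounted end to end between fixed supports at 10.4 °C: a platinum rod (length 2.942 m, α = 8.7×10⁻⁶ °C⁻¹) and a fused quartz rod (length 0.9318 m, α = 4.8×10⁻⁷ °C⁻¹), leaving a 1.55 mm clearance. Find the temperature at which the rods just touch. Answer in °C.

T = 69.9 °C

Gap closes when ΔL₁ + ΔL₂ = 1.55 mm = 1.55×10⁻³ m
(α₁L₁ + α₂L₂)ΔT = g
α₁L₁ + α₂L₂ = 8.7×10⁻⁶×2.942 + 4.8×10⁻⁷×0.9318 = 2.6042664×10⁻⁵ m/K
ΔT = 1.55×10⁻³ / 2.6042664×10⁻⁵ = 59.518 K
T = 10.4 + 59.518 = 69.918 °C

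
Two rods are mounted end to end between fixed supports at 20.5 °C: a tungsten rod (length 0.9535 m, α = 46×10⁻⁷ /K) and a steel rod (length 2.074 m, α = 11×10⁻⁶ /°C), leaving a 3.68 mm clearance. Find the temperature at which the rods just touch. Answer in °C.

T = 156 °C

Gap closes when ΔL₁ + ΔL₂ = 3.68 mm = 3.68×10⁻³ m
(α₁L₁ + α₂L₂)ΔT = g
α₁L₁ + α₂L₂ = 46×10⁻⁷×0.9535 + 11×10⁻⁶×2.074 = 2.72001×10⁻⁵ m/K
ΔT = 3.68×10⁻³ / 2.72001×10⁻⁵ = 135.29 K
T = 20.5 + 135.29 = 155.79 °C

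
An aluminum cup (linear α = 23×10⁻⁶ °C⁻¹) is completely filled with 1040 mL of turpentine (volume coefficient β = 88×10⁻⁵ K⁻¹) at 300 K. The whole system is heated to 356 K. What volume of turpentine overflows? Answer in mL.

The cup also expands: β_container ≈ 3α = 6.9×10⁻⁵ /K
Net overflow = V₀(β_liq − 3α_cont)ΔT
β − 3α = 8.80×10⁻⁴ − 6.9×10⁻⁵ = 8.11×10⁻⁴ /K; ΔT = 56 K
ΔV = 1040 × 8.11×10⁻⁴ × 56 = 47.2 mL

47.2 mL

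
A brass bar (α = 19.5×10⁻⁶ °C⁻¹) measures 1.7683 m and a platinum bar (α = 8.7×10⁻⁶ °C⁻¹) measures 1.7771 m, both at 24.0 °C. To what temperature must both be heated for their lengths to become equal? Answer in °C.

T = 486.6 °C

Equal length when α₁L₁ΔT − α₂L₂ΔT = L₂ − L₁ = 8.80×10⁻³ m
α₁L₁ = 3.448185×10⁻⁵, α₂L₂ = 1.546077×10⁻⁵ → Δ(αL) = 1.902108×10⁻⁵ m/K
ΔT = 8.80×10⁻³ / 1.902108×10⁻⁵ = 462.645 K, so T = 24.0 + 462.645 = 486.645 °C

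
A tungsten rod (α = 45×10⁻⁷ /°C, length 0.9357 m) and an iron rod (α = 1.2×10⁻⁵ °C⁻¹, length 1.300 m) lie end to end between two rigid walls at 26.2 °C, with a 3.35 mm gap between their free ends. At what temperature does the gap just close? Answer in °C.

T = 195 °C

Gap closes when ΔL₁ + ΔL₂ = 3.35 mm = 3.35×10⁻³ m
(α₁L₁ + α₂L₂)ΔT = g
α₁L₁ + α₂L₂ = 45×10⁻⁷×0.9357 + 1.2×10⁻⁵×1.300 = 1.981065×10⁻⁵ m/K
ΔT = 3.35×10⁻³ / 1.981065×10⁻⁵ = 169.10 K
T = 26.2 + 169.10 = 195.30 °C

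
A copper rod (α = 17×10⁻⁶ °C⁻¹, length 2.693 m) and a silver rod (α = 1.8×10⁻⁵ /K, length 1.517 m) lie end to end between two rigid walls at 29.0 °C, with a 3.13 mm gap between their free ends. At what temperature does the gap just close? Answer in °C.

Gap closes when ΔL₁ + ΔL₂ = 3.13 mm = 3.13×10⁻³ m
(α₁L₁ + α₂L₂)ΔT = g
α₁L₁ + α₂L₂ = 17×10⁻⁶×2.693 + 1.8×10⁻⁵×1.517 = 7.3087×10⁻⁵ m/K
ΔT = 3.13×10⁻³ / 7.3087×10⁻⁵ = 42.826 K
T = 29.0 + 42.826 = 71.826 °C

T = 71.8 °C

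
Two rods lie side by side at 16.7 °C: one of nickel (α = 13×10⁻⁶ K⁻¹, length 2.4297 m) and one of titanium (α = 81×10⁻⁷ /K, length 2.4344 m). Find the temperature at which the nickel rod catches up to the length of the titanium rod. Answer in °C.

L₁(1 + α₁ΔT) = L₂(1 + α₂ΔT) ⇒ ΔT = (L₂ − L₁)/(α₁L₁ − α₂L₂)
L₂ − L₁ = 2.4344 − 2.4297 = 4.70×10⁻³ m
α₁L₁ − α₂L₂ = 13×10⁻⁶×2.4297 − 81×10⁻⁷×2.4344 = 1.186746×10⁻⁵ m/K
ΔT = 4.70×10⁻³ / 1.186746×10⁻⁵ = 396.041 K
T = 16.7 + 396.041 = 412.741 °C

T = 412.7 °C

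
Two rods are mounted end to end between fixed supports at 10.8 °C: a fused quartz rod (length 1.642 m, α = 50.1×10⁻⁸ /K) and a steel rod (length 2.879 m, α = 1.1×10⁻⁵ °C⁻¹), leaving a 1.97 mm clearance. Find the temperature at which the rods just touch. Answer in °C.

α₁L₁ = 8.22642×10⁻⁷ m/K, α₂L₂ = 3.1669×10⁻⁵ m/K → total 3.2491642×10⁻⁵ m/K
ΔT = g/(α₁L₁+α₂L₂) = 1.97×10⁻³ / 3.2491642×10⁻⁵ = 60.631 K
T = 10.8 + 60.631 = 71.431 °C

T = 71.4 °C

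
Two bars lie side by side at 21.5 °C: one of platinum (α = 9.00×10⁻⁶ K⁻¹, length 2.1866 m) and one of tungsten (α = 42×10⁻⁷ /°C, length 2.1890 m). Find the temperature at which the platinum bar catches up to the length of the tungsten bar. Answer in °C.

T = 250.4 °C

L₁(1 + α₁ΔT) = L₂(1 + α₂ΔT) ⇒ ΔT = (L₂ − L₁)/(α₁L₁ − α₂L₂)
L₂ − L₁ = 2.1890 − 2.1866 = 2.40×10⁻³ m
α₁L₁ − α₂L₂ = 9.00×10⁻⁶×2.1866 − 42×10⁻⁷×2.1890 = 1.04856×10⁻⁵ m/K
ΔT = 2.40×10⁻³ / 1.04856×10⁻⁵ = 228.885 K
T = 21.5 + 228.885 = 250.385 °C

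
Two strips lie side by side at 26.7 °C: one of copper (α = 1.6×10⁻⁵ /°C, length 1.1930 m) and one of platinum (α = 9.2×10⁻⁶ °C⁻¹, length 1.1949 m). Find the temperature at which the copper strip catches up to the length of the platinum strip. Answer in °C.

T = 261.4 °C

Equal length when α₁L₁ΔT − α₂L₂ΔT = L₂ − L₁ = 1.90×10⁻³ m
α₁L₁ = 1.9088×10⁻⁵, α₂L₂ = 1.099308×10⁻⁵ → Δ(αL) = 8.09492×10⁻⁶ m/K
ΔT = 1.90×10⁻³ / 8.09492×10⁻⁶ = 234.715 K, so T = 26.7 + 234.715 = 261.415 °C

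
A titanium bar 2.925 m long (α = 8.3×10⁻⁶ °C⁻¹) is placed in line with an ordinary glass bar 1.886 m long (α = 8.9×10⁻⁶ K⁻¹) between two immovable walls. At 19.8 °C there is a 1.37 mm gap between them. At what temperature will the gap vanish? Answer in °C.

T = 53.2 °C

α₁L₁ = 2.42775×10⁻⁵ m/K, α₂L₂ = 1.67854×10⁻⁵ m/K → total 4.10629×10⁻⁵ m/K
ΔT = g/(α₁L₁+α₂L₂) = 1.37×10⁻³ / 4.10629×10⁻⁵ = 33.363 K
T = 19.8 + 33.363 = 53.163 °C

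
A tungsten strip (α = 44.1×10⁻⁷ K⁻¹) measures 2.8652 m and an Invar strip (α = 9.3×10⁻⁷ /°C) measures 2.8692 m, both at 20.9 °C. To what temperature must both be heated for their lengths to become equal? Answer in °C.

T = 422.2 °C

L₁(1 + α₁ΔT) = L₂(1 + α₂ΔT) ⇒ ΔT = (L₂ − L₁)/(α₁L₁ − α₂L₂)
L₂ − L₁ = 2.8692 − 2.8652 = 4.00×10⁻³ m
α₁L₁ − α₂L₂ = 44.1×10⁻⁷×2.8652 − 9.3×10⁻⁷×2.8692 = 9.967176×10⁻⁶ m/K
ΔT = 4.00×10⁻³ / 9.967176×10⁻⁶ = 401.317 K
T = 20.9 + 401.317 = 422.217 °C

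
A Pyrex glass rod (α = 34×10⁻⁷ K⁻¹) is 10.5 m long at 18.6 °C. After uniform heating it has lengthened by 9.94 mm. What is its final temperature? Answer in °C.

ΔL = αL₀ΔT ⇒ ΔT = ΔL / (αL₀)
ΔT = 9.94×10⁻³ m / (34×10⁻⁷ × 10.5 m) = 278.43 K
T = 18.6 + 278.43 = 297.03 °C

T = 297 °C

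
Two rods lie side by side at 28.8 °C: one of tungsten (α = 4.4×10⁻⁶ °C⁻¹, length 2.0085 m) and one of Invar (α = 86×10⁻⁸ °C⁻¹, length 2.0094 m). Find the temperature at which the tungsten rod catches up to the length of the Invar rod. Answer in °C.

Equal length when α₁L₁ΔT − α₂L₂ΔT = L₂ − L₁ = 9.00×10⁻⁴ m
α₁L₁ = 8.8374×10⁻⁶, α₂L₂ = 1.728084×10⁻⁶ → Δ(αL) = 7.109316×10⁻⁶ m/K
ΔT = 9.00×10⁻⁴ / 7.109316×10⁻⁶ = 126.594 K, so T = 28.8 + 126.594 = 155.394 °C

T = 155.4 °C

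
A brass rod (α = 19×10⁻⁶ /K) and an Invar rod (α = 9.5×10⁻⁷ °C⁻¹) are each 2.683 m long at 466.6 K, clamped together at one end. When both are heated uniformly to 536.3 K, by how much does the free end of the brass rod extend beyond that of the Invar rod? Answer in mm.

3.38 mm

ΔT = 69.7 K
brass: ΔL = 19×10⁻⁶ × 2.683 m × 69.7 = 3.5531×10⁻³ m = 3.5531 mm
Invar: ΔL = 9.5×10⁻⁷ × 2.683 m × 69.7 = 1.7765×10⁻⁴ m = 0.17765 mm
difference = 3.5531 − 0.17765 = 3.37545 mm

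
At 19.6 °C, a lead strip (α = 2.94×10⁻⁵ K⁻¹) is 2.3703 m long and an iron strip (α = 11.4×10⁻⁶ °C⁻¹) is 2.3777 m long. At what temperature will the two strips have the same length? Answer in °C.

T = 193.4 °C

Equal length when α₁L₁ΔT − α₂L₂ΔT = L₂ − L₁ = 7.40×10⁻³ m
α₁L₁ = 6.968682×10⁻⁵, α₂L₂ = 2.710578×10⁻⁵ → Δ(αL) = 4.258104×10⁻⁵ m/K
ΔT = 7.40×10⁻³ / 4.258104×10⁻⁵ = 173.786 K, so T = 19.6 + 173.786 = 193.386 °C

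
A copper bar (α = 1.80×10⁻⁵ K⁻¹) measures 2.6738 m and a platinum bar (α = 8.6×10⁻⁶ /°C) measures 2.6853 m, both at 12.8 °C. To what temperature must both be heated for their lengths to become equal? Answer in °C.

L₁(1 + α₁ΔT) = L₂(1 + α₂ΔT) ⇒ ΔT = (L₂ − L₁)/(α₁L₁ − α₂L₂)
L₂ − L₁ = 2.6853 − 2.6738 = 1.15×10⁻² m
α₁L₁ − α₂L₂ = 1.80×10⁻⁵×2.6738 − 8.6×10⁻⁶×2.6853 = 2.503482×10⁻⁵ m/K
ΔT = 1.15×10⁻² / 2.503482×10⁻⁵ = 459.360 K
T = 12.8 + 459.360 = 472.160 °C

T = 472.2 °C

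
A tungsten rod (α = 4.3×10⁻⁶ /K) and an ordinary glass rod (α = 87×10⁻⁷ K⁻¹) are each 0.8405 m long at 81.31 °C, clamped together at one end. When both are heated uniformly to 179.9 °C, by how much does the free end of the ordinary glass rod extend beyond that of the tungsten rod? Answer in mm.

ΔT = 98.59 K
tungsten: ΔL = 4.3×10⁻⁶ × 0.8405 m × 98.59 = 3.5632×10⁻⁴ m = 0.35632 mm
ordinary glass: ΔL = 87×10⁻⁷ × 0.8405 m × 98.59 = 7.2092×10⁻⁴ m = 0.72092 mm
difference = 0.72092 − 0.35632 = 0.36460 mm

0.365 mm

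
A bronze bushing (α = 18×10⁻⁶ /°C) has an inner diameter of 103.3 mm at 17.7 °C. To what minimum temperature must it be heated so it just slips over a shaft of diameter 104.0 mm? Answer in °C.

T = 394 °C

Required Δd = 104.0 − 103.3 = 0.7 mm
Δd = αd₀ΔT ⇒ ΔT = Δd/(αd₀) = 0.7 / (18×10⁻⁶ × 103.3) = 376.47 K
T_min = 17.7 + 376.47 = 394.17 °C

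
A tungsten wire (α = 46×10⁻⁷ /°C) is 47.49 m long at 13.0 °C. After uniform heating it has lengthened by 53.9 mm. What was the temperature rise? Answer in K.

ΔT = 247 K

ΔL = αL₀ΔT ⇒ ΔT = ΔL / (αL₀)
ΔT = 53.9×10⁻³ m / (46×10⁻⁷ × 47.49 m) = 246.73 K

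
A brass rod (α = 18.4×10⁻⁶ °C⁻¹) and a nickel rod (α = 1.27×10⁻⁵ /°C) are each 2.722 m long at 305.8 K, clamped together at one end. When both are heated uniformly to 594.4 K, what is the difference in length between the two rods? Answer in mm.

ΔT = 288.6 K
brass: ΔL = 18.4×10⁻⁶ × 2.722 m × 288.6 = 1.4454×10⁻² m = 14.454 mm
nickel: ΔL = 1.27×10⁻⁵ × 2.722 m × 288.6 = 9.9767×10⁻³ m = 9.9767 mm
difference = 14.454 − 9.9767 = 4.4773 mm

4.48 mm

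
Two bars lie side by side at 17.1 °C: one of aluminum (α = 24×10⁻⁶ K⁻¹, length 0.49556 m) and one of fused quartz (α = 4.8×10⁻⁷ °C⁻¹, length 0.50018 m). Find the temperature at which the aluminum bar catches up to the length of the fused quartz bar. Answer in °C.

L₁(1 + α₁ΔT) = L₂(1 + α₂ΔT) ⇒ ΔT = (L₂ − L₁)/(α₁L₁ − α₂L₂)
L₂ − L₁ = 0.50018 − 0.49556 = 4.62×10⁻³ m
α₁L₁ − α₂L₂ = 24×10⁻⁶×0.49556 − 4.8×10⁻⁷×0.50018 = 1.16533536×10⁻⁵ m/K
ΔT = 4.62×10⁻³ / 1.16533536×10⁻⁵ = 396.452 K
T = 17.1 + 396.452 = 413.552 °C

T = 413.6 °C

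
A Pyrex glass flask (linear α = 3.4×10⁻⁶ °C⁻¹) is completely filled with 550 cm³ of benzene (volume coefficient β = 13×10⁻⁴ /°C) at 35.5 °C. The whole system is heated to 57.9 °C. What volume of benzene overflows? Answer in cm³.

15.9 cm³

The flask also expands: β_container ≈ 3α = 1.02×10⁻⁵ /K
Net overflow = V₀(β_liq − 3α_cont)ΔT
β − 3α = 1.30×10⁻³ − 1.02×10⁻⁵ = 1.2898×10⁻³ /K; ΔT = 22.4 K
ΔV = 550 × 1.2898×10⁻³ × 22.4 = 15.9 cm³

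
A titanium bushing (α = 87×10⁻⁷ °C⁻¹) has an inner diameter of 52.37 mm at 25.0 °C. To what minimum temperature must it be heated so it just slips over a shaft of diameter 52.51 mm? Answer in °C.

T = 332 °C

Required Δd = 52.51 − 52.37 = 0.14 mm
Δd = αd₀ΔT ⇒ ΔT = Δd/(αd₀) = 0.14 / (87×10⁻⁷ × 52.37) = 307.27 K
T_min = 25.0 + 307.27 = 332.27 °C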